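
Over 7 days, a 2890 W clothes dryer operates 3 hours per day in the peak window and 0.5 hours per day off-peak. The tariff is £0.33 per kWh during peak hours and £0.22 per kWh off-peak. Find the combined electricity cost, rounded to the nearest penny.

Peak energy = 2.89 kW × 3 h × 7 = 60.69 kWh
Off-peak energy = 2.89 kW × 0.5 h × 7 = 10.115 kWh
Cost = 60.69 × £0.33 + 10.115 × £0.22 = £20.0277 + £2.2253 = £22.25

£22.25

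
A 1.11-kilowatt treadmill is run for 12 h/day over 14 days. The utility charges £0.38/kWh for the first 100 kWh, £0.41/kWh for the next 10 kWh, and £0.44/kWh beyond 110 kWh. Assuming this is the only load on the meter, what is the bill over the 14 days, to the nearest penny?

£75.75

Runtime = 12 h/day × 14 days = 168 h
Energy = 1.11 kW × 168 h = 186.48 kWh
Tier 1 (0–100 kWh): 100 × £0.38 = £38
Tier 2 (100–110 kWh): 10 × £0.41 = £4.1
Above 110 kWh: 76.48 × £0.44 = £33.6512
Bill = £75.75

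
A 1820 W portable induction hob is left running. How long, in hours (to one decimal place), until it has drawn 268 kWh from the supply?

Hours = 268 kWh ÷ 1.82 kW = 147.3 h

147.3 h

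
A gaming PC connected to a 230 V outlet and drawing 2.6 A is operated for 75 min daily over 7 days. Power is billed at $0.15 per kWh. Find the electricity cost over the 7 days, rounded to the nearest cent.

$0.78

Power = 2.6 A × 230 V = 598 W = 0.598 kW
Runtime = 75 min × 7 = 525 min = 8.75 h
Energy = 0.598 kW × 8.75 h = 5.2325 kWh
Cost = 5.2325 kWh × $0.15/kWh = $0.78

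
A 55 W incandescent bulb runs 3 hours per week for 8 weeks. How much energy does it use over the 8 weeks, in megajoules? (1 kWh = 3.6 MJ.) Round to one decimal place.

Runtime = 3 h/week × 8 weeks = 24 h
Energy = 0.055 kW × 24 h = 1.32 kWh
= 1.32 × 3.6 MJ = 4.8 MJ

4.8 MJ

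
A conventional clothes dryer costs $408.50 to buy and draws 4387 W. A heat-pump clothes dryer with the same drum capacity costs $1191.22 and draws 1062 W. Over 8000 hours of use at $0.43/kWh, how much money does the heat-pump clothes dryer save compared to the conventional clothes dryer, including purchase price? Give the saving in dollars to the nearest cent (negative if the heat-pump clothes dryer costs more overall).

$10655.28

conventional clothes dryer: $408.50 + (4387/1000) kW × 8000 h × $0.43 = $408.50 + $15091.28 = $15499.78
heat-pump clothes dryer: $1191.22 + (1062/1000) kW × 8000 h × $0.43 = $1191.22 + $3653.28 = $4844.5
Saving = $15499.78 − $4844.5 = $10655.28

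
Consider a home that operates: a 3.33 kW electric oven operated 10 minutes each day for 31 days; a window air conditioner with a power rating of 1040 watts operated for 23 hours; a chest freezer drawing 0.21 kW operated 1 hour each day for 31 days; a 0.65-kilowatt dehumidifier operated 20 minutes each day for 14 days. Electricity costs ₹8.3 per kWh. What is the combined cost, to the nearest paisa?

₹420.55

electric oven: Runtime = 10 min × 31 = 310 min = 5.166666… h
electric oven: 3.33 kW × 5.166666… h = 17.205 kWh
window air conditioner: 1.04 kW × 23 h = 23.92 kWh
chest freezer: Runtime = 1 h/day × 31 days = 31 h
chest freezer: 0.21 kW × 31 h = 6.51 kWh
dehumidifier: Runtime = 20 min × 14 = 280 min = 4.666666… h
dehumidifier: 0.65 kW × 4.666666… h = 3.033333… kWh
Total energy = 50.668333… kWh
Cost = 50.668333… × ₹8.3 = ₹420.55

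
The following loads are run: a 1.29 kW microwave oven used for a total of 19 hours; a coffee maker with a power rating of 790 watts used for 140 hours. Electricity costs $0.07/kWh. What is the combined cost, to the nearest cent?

microwave oven: 1.29 kW × 19 h = 24.51 kWh
coffee maker: 0.79 kW × 140 h = 110.6 kWh
Total energy = 135.11 kWh
Cost = 135.11 × $0.07 = $9.46

$9.46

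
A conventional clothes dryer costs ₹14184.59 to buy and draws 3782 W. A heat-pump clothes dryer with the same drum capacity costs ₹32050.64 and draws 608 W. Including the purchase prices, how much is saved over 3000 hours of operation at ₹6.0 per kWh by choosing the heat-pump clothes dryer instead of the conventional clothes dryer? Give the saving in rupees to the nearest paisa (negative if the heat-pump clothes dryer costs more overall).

conventional clothes dryer: ₹14184.59 + (3782/1000) kW × 3000 h × ₹6.0 = ₹14184.59 + ₹68076 = ₹82260.59
heat-pump clothes dryer: ₹32050.64 + (608/1000) kW × 3000 h × ₹6.0 = ₹32050.64 + ₹10944 = ₹42994.64
Saving = ₹82260.59 − ₹42994.64 = ₹39265.95

₹39265.95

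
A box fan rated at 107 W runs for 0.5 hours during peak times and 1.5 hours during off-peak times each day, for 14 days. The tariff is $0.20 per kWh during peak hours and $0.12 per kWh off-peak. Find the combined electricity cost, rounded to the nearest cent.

$0.42

Peak energy = 0.107 kW × 0.5 h × 14 = 0.749 kWh
Off-peak energy = 0.107 kW × 1.5 h × 14 = 2.247 kWh
Cost = 0.749 × $0.20 + 2.247 × $0.12 = $0.1498 + $0.26964 = $0.42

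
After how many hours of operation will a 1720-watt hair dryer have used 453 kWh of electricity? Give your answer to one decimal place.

Hours = 453 kWh ÷ 1.72 kW = 263.4 h

263.4 h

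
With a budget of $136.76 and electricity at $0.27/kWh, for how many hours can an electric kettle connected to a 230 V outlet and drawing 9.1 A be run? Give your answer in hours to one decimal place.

242.0 h

Power = 9.1 A × 230 V = 2093 W = 2.093 kW
Energy available = $136.76 ÷ $0.27/kWh = 506.5185 kWh
Hours = 506.5185 kWh ÷ 2.093 kW = 242.0 h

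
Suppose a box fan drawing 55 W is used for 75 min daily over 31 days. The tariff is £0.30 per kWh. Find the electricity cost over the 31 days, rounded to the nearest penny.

Runtime = 75 min × 31 = 2325 min = 38.75 h
Energy = 0.055 kW × 38.75 h = 2.13125 kWh
Cost = 2.13125 kWh × £0.30/kWh = £0.64

£0.64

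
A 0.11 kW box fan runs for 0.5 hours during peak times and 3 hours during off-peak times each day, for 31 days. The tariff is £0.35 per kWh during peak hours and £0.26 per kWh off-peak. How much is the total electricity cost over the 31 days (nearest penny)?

£3.26

Peak energy = 0.11 kW × 0.5 h × 31 = 1.705 kWh
Off-peak energy = 0.11 kW × 3 h × 31 = 10.23 kWh
Cost = 1.705 × £0.35 + 10.23 × £0.26 = £0.59675 + £2.6598 = £3.26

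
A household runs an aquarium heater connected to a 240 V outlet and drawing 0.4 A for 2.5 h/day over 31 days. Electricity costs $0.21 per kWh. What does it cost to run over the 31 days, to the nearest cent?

Power = 0.4 A × 240 V = 96 W = 0.096 kW
Runtime = 2.5 h/day × 31 days = 77.5 h
Energy = 0.096 kW × 77.5 h = 7.44 kWh
Cost = 7.44 kWh × $0.21/kWh = $1.56

$1.56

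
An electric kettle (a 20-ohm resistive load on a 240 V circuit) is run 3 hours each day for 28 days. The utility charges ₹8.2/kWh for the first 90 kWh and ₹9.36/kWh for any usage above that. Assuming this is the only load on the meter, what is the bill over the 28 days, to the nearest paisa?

Power = V²/R = 240²/20 = 2880 W = 2.88 kW
Runtime = 3 h/day × 28 days = 84 h
Energy = 2.88 kW × 84 h = 241.92 kWh
Tier 1 (0–90 kWh): 90 × ₹8.2 = ₹738
Above 90 kWh: 151.92 × ₹9.36 = ₹1421.9712
Bill = ₹2159.97

₹2159.97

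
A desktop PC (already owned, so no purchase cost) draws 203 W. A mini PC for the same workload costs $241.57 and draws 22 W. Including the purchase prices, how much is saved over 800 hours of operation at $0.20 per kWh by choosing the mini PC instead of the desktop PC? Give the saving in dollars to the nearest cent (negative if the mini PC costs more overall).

-$212.61

desktop PC: $0.00 + (203/1000) kW × 800 h × $0.20 = $0.00 + $32.48 = $32.48
mini PC: $241.57 + (22/1000) kW × 800 h × $0.20 = $241.57 + $3.52 = $245.09
Saving = $32.48 − $245.09 = −$212.61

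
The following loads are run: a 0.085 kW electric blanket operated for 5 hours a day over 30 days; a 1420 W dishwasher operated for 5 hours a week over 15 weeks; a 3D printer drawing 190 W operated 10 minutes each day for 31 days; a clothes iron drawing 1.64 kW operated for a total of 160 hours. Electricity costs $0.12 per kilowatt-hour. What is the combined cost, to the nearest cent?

$45.92

electric blanket: Runtime = 5 h/day × 30 days = 150 h
electric blanket: 0.085 kW × 150 h = 12.75 kWh
dishwasher: Runtime = 5 h/week × 15 weeks = 75 h
dishwasher: 1.42 kW × 75 h = 106.5 kWh
3D printer: Runtime = 10 min × 31 = 310 min = 5.166666… h
3D printer: 0.19 kW × 5.166666… h = 0.981666… kWh
clothes iron: 1.64 kW × 160 h = 262.4 kWh
Total energy = 382.631666… kWh
Cost = 382.631666… × $0.12 = $45.92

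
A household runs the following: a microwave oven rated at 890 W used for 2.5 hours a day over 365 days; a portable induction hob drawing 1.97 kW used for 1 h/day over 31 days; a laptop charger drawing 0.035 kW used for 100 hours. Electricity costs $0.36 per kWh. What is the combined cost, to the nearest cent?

microwave oven: Runtime = 2.5 h/day × 365 days = 912.5 h
microwave oven: 0.89 kW × 912.5 h = 812.125 kWh
portable induction hob: Runtime = 1 h/day × 31 days = 31 h
portable induction hob: 1.97 kW × 31 h = 61.07 kWh
laptop charger: 0.035 kW × 100 h = 3.5 kWh
Total energy = 876.695 kWh
Cost = 876.695 × $0.36 = $315.61

$315.61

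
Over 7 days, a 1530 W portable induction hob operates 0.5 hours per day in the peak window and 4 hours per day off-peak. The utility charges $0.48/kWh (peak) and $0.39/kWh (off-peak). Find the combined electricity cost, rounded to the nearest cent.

$19.28

Peak energy = 1.53 kW × 0.5 h × 7 = 5.355 kWh
Off-peak energy = 1.53 kW × 4 h × 7 = 42.84 kWh
Cost = 5.355 × $0.48 + 42.84 × $0.39 = $2.5704 + $16.7076 = $19.28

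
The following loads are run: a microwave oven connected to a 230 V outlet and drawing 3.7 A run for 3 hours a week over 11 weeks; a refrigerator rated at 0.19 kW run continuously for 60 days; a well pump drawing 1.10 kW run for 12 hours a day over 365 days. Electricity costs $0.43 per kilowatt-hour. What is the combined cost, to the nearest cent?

microwave oven: Power = 3.7 A × 230 V = 851 W = 0.851 kW
microwave oven: Runtime = 3 h/week × 11 weeks = 33 h
microwave oven: 0.851 kW × 33 h = 28.083 kWh
refrigerator: Runtime = 24 h × 60 = 1440 h
refrigerator: 0.19 kW × 1440 h = 273.6 kWh
well pump: Runtime = 12 h/day × 365 days = 4380 h
well pump: 1.1 kW × 4380 h = 4818 kWh
Total energy = 5119.683 kWh
Cost = 5119.683 × $0.43 = $2201.46

$2201.46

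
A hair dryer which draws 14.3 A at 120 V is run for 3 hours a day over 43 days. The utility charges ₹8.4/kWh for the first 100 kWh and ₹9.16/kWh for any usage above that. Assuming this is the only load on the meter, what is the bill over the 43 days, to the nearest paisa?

Power = 14.3 A × 120 V = 1716 W = 1.716 kW
Runtime = 3 h/day × 43 days = 129 h
Energy = 1.716 kW × 129 h = 221.364 kWh
Tier 1 (0–100 kWh): 100 × ₹8.4 = ₹840
Above 100 kWh: 121.364 × ₹9.16 = ₹1111.69424
Bill = ₹1951.69

₹1951.69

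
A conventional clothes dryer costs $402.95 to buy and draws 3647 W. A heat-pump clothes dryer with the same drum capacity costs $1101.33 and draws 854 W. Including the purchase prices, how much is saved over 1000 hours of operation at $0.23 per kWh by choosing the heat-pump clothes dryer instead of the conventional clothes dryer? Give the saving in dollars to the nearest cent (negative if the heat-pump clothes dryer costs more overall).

conventional clothes dryer: $402.95 + (3647/1000) kW × 1000 h × $0.23 = $402.95 + $838.81 = $1241.76
heat-pump clothes dryer: $1101.33 + (854/1000) kW × 1000 h × $0.23 = $1101.33 + $196.42 = $1297.75
Saving = $1241.76 − $1297.75 = −$55.99

-$55.99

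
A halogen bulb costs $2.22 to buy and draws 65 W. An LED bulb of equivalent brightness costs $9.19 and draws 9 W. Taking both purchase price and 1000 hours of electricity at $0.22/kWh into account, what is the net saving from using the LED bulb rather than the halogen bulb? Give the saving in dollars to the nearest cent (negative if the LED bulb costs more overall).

halogen bulb: $2.22 + (65/1000) kW × 1000 h × $0.22 = $2.22 + $14.3 = $16.52
LED bulb: $9.19 + (9/1000) kW × 1000 h × $0.22 = $9.19 + $1.98 = $11.17
Saving = $16.52 − $11.17 = $5.35

$5.35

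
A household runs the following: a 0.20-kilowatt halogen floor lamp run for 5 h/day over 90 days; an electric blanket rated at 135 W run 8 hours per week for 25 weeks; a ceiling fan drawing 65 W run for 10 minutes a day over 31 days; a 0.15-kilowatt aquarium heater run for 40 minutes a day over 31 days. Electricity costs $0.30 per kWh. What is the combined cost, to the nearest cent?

halogen floor lamp: Runtime = 5 h/day × 90 days = 450 h
halogen floor lamp: 0.2 kW × 450 h = 90 kWh
electric blanket: Runtime = 8 h/week × 25 weeks = 200 h
electric blanket: 0.135 kW × 200 h = 27 kWh
ceiling fan: Runtime = 10 min × 31 = 310 min = 5.166666… h
ceiling fan: 0.065 kW × 5.166666… h = 0.335833… kWh
aquarium heater: Runtime = 40 min × 31 = 1240 min = 20.666666… h
aquarium heater: 0.15 kW × 20.666666… h = 3.1 kWh
Total energy = 120.435833… kWh
Cost = 120.435833… × $0.30 = $36.13

$36.13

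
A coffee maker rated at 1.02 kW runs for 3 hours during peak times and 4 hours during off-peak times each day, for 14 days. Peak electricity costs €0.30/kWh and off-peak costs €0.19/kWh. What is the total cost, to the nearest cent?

Peak energy = 1.02 kW × 3 h × 14 = 42.84 kWh
Off-peak energy = 1.02 kW × 4 h × 14 = 57.12 kWh
Cost = 42.84 × €0.30 + 57.12 × €0.19 = €12.852 + €10.8528 = €23.70

€23.70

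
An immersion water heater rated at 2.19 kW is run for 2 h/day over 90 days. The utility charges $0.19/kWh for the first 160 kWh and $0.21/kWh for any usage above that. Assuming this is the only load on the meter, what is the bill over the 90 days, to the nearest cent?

Runtime = 2 h/day × 90 days = 180 h
Energy = 2.19 kW × 180 h = 394.2 kWh
Tier 1 (0–160 kWh): 160 × $0.19 = $30.4
Above 160 kWh: 234.2 × $0.21 = $49.182
Bill = $79.58

$79.58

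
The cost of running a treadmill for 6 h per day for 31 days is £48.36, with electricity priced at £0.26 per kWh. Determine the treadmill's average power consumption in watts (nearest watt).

Energy = £48.36 ÷ £0.26/kWh = 186 kWh
Runtime = 6 h/day × 31 days = 186 h
Power = 186 kWh ÷ 186 h = 1 kW = 1000 W

1000 W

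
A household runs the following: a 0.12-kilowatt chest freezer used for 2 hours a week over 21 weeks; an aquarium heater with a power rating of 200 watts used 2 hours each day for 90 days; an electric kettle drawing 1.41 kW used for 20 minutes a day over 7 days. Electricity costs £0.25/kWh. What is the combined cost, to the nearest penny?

£11.08

chest freezer: Runtime = 2 h/week × 21 weeks = 42 h
chest freezer: 0.12 kW × 42 h = 5.04 kWh
aquarium heater: Runtime = 2 h/day × 90 days = 180 h
aquarium heater: 0.2 kW × 180 h = 36 kWh
electric kettle: Runtime = 20 min × 7 = 140 min = 2.333333… h
electric kettle: 1.41 kW × 2.333333… h = 3.29 kWh
Total energy = 44.33 kWh
Cost = 44.33 × £0.25 = £11.08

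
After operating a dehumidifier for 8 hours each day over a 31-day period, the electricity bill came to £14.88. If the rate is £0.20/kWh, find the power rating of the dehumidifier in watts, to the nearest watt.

Energy = £14.88 ÷ £0.20/kWh = 74.4 kWh
Runtime = 8 h/day × 31 days = 248 h
Power = 74.4 kWh ÷ 248 h = 0.3 kW = 300 W

300 W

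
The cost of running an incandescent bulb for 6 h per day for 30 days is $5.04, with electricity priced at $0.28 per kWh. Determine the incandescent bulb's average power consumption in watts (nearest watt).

Energy = $5.04 ÷ $0.28/kWh = 18 kWh
Runtime = 6 h/day × 30 days = 180 h
Power = 18 kWh ÷ 180 h = 0.1 kW = 100 W

100 W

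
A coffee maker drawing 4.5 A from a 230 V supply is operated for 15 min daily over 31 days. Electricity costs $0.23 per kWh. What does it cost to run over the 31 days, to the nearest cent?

Power = 4.5 A × 230 V = 1035 W = 1.035 kW
Runtime = 15 min × 31 = 465 min = 7.75 h
Energy = 1.035 kW × 7.75 h = 8.02125 kWh
Cost = 8.02125 kWh × $0.23/kWh = $1.84

$1.84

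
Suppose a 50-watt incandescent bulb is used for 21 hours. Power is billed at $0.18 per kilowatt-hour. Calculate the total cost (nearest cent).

Energy = 0.05 kW × 21 h = 1.05 kWh
Cost = 1.05 kWh × $0.18/kWh = $0.19

$0.19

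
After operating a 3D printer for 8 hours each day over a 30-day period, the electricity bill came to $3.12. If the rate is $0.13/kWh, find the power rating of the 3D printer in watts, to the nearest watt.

Energy = $3.12 ÷ $0.13/kWh = 24 kWh
Runtime = 8 h/day × 30 days = 240 h
Power = 24 kWh ÷ 240 h = 0.1 kW = 100 W

100 W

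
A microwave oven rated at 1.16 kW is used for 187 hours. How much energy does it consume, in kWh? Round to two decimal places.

216.92 kWh

Energy = 1.16 kW × 187 h = 216.92 kWh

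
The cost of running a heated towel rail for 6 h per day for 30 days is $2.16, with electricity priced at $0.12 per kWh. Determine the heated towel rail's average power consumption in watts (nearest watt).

Energy = $2.16 ÷ $0.12/kWh = 18 kWh
Runtime = 6 h/day × 30 days = 180 h
Power = 18 kWh ÷ 180 h = 0.1 kW = 100 W

100 W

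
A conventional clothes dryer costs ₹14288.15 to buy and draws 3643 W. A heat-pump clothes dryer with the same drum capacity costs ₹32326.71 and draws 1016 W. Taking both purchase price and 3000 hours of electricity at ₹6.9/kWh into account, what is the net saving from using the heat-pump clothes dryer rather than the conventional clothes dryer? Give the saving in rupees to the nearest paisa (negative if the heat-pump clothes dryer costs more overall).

₹36340.34

conventional clothes dryer: ₹14288.15 + (3643/1000) kW × 3000 h × ₹6.9 = ₹14288.15 + ₹75410.1 = ₹89698.25
heat-pump clothes dryer: ₹32326.71 + (1016/1000) kW × 3000 h × ₹6.9 = ₹32326.71 + ₹21031.2 = ₹53357.91
Saving = ₹89698.25 − ₹53357.91 = ₹36340.34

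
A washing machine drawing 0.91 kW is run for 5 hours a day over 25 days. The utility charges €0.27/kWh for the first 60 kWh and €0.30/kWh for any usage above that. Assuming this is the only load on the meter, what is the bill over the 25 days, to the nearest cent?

€32.33

Runtime = 5 h/day × 25 days = 125 h
Energy = 0.91 kW × 125 h = 113.75 kWh
Tier 1 (0–60 kWh): 60 × €0.27 = €16.2
Above 60 kWh: 53.75 × €0.30 = €16.125
Bill = €32.33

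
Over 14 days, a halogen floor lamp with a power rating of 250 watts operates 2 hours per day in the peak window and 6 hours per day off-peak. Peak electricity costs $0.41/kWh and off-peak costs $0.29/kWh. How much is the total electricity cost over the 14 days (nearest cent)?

Peak energy = 0.25 kW × 2 h × 14 = 7 kWh
Off-peak energy = 0.25 kW × 6 h × 14 = 21 kWh
Cost = 7 × $0.41 + 21 × $0.29 = $2.87 + $6.09 = $8.96

$8.96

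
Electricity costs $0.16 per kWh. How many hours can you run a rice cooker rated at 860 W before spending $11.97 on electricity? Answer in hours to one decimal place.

87.0 h

Energy available = $11.97 ÷ $0.16/kWh = 74.8125 kWh
Hours = 74.8125 kWh ÷ 0.86 kW = 87.0 h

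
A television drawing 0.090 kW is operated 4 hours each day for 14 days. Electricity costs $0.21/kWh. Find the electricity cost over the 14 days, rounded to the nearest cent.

$1.06

Runtime = 4 h/day × 14 days = 56 h
Energy = 0.09 kW × 56 h = 5.04 kWh
Cost = 5.04 kWh × $0.21/kWh = $1.06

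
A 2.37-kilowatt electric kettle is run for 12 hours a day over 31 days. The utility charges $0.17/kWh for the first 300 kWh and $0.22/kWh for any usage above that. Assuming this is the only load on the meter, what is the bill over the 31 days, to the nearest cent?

$178.96

Runtime = 12 h/day × 31 days = 372 h
Energy = 2.37 kW × 372 h = 881.64 kWh
Tier 1 (0–300 kWh): 300 × $0.17 = $51
Above 300 kWh: 581.64 × $0.22 = $127.9608
Bill = $178.96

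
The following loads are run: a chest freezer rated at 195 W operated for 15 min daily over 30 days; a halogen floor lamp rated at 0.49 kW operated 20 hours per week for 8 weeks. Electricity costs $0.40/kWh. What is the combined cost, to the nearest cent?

chest freezer: Runtime = 15 min × 30 = 450 min = 7.5 h
chest freezer: 0.195 kW × 7.5 h = 1.4625 kWh
halogen floor lamp: Runtime = 20 h/week × 8 weeks = 160 h
halogen floor lamp: 0.49 kW × 160 h = 78.4 kWh
Total energy = 79.8625 kWh
Cost = 79.8625 × $0.40 = $31.95

$31.95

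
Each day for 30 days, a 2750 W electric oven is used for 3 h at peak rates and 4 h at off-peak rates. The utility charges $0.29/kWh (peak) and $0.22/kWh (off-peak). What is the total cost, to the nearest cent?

$144.38

Peak energy = 2.75 kW × 3 h × 30 = 247.5 kWh
Off-peak energy = 2.75 kW × 4 h × 30 = 330 kWh
Cost = 247.5 × $0.29 + 330 × $0.22 = $71.775 + $72.6 = $144.38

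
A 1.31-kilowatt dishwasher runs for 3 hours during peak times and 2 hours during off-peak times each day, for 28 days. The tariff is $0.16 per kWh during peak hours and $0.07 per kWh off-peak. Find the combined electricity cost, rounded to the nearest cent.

$22.74

Peak energy = 1.31 kW × 3 h × 28 = 110.04 kWh
Off-peak energy = 1.31 kW × 2 h × 28 = 73.36 kWh
Cost = 110.04 × $0.16 + 73.36 × $0.07 = $17.6064 + $5.1352 = $22.74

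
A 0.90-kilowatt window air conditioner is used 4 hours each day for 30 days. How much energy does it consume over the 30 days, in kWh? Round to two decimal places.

Runtime = 4 h/day × 30 days = 120 h
Energy = 0.9 kW × 120 h = 108 kWh

108.00 kWh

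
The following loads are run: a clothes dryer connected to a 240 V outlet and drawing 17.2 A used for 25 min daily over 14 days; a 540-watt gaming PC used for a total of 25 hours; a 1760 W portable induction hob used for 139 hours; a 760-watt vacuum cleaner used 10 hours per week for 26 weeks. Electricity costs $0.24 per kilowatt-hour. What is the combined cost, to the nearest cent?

$115.16

clothes dryer: Power = 17.2 A × 240 V = 4128 W = 4.128 kW
clothes dryer: Runtime = 25 min × 14 = 350 min = 5.833333… h
clothes dryer: 4.128 kW × 5.833333… h = 24.08 kWh
gaming PC: 0.54 kW × 25 h = 13.5 kWh
portable induction hob: 1.76 kW × 139 h = 244.64 kWh
vacuum cleaner: Runtime = 10 h/week × 26 weeks = 260 h
vacuum cleaner: 0.76 kW × 260 h = 197.6 kWh
Total energy = 479.82 kWh
Cost = 479.82 × $0.24 = $115.16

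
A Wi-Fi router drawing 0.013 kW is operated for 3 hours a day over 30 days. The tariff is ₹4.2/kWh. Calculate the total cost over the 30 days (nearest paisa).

₹4.91

Runtime = 3 h/day × 30 days = 90 h
Energy = 0.013 kW × 90 h = 1.17 kWh
Cost = 1.17 kWh × ₹4.2/kWh = ₹4.91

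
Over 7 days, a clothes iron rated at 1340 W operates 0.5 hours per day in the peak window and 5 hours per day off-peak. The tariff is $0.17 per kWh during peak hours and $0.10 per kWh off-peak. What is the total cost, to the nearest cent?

$5.49

Peak energy = 1.34 kW × 0.5 h × 7 = 4.69 kWh
Off-peak energy = 1.34 kW × 5 h × 7 = 46.9 kWh
Cost = 4.69 × $0.17 + 46.9 × $0.10 = $0.7973 + $4.69 = $5.49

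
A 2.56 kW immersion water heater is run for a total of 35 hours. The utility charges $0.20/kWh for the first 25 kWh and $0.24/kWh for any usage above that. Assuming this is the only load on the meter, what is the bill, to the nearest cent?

$20.50

Energy = 2.56 kW × 35 h = 89.6 kWh
Tier 1 (0–25 kWh): 25 × $0.20 = $5
Above 25 kWh: 64.6 × $0.24 = $15.504
Bill = $20.50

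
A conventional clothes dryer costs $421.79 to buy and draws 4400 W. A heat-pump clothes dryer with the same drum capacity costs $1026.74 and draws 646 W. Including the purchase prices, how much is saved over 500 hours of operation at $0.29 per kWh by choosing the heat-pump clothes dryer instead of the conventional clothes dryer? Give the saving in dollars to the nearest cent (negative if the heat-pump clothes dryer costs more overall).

conventional clothes dryer: $421.79 + (4400/1000) kW × 500 h × $0.29 = $421.79 + $638 = $1059.79
heat-pump clothes dryer: $1026.74 + (646/1000) kW × 500 h × $0.29 = $1026.74 + $93.67 = $1120.41
Saving = $1059.79 − $1120.41 = −$60.62

-$60.62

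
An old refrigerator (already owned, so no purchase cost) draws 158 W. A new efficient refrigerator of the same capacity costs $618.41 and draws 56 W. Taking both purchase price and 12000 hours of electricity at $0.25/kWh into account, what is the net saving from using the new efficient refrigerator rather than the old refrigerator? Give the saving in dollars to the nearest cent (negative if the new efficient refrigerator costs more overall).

-$312.41

old refrigerator: $0.00 + (158/1000) kW × 12000 h × $0.25 = $0.00 + $474 = $474
new efficient refrigerator: $618.41 + (56/1000) kW × 12000 h × $0.25 = $618.41 + $168 = $786.41
Saving = $474 − $786.41 = −$312.41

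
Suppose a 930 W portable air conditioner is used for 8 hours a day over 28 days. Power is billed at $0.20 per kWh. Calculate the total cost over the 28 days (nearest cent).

Runtime = 8 h/day × 28 days = 224 h
Energy = 0.93 kW × 224 h = 208.32 kWh
Cost = 208.32 kWh × $0.20/kWh = $41.66

$41.66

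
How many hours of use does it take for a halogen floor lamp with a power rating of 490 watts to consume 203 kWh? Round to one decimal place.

Hours = 203 kWh ÷ 0.49 kW = 414.3 h

414.3 h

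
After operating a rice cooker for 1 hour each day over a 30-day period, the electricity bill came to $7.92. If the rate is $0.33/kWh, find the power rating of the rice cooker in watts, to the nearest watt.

Energy = $7.92 ÷ $0.33/kWh = 24 kWh
Runtime = 1 h/day × 30 days = 30 h
Power = 24 kWh ÷ 30 h = 0.8 kW = 800 W

800 W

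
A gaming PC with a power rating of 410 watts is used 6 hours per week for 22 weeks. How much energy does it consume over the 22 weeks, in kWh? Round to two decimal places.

Runtime = 6 h/week × 22 weeks = 132 h
Energy = 0.41 kW × 132 h = 54.12 kWh

54.12 kWh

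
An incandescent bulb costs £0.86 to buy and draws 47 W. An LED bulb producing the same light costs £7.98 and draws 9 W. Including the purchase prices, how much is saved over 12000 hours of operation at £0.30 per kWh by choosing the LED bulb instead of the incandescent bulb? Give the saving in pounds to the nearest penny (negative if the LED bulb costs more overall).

£129.68

incandescent bulb: £0.86 + (47/1000) kW × 12000 h × £0.30 = £0.86 + £169.2 = £170.06
LED bulb: £7.98 + (9/1000) kW × 12000 h × £0.30 = £7.98 + £32.4 = £40.38
Saving = £170.06 − £40.38 = £129.68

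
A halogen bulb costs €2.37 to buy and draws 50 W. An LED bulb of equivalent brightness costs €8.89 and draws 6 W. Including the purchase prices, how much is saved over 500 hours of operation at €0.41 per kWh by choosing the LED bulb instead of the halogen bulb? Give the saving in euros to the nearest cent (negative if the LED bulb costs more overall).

halogen bulb: €2.37 + (50/1000) kW × 500 h × €0.41 = €2.37 + €10.25 = €12.62
LED bulb: €8.89 + (6/1000) kW × 500 h × €0.41 = €8.89 + €1.23 = €10.12
Saving = €12.62 − €10.12 = €2.5

€2.50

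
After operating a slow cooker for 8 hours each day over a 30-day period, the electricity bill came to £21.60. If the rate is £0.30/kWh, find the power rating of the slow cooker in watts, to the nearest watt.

300 W

Energy = £21.60 ÷ £0.30/kWh = 72 kWh
Runtime = 8 h/day × 30 days = 240 h
Power = 72 kWh ÷ 240 h = 0.3 kW = 300 W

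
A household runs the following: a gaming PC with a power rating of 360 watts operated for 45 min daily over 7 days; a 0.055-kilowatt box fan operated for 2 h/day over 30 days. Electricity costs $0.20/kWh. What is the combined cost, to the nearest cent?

$1.04

gaming PC: Runtime = 45 min × 7 = 315 min = 5.25 h
gaming PC: 0.36 kW × 5.25 h = 1.89 kWh
box fan: Runtime = 2 h/day × 30 days = 60 h
box fan: 0.055 kW × 60 h = 3.3 kWh
Total energy = 5.19 kWh
Cost = 5.19 × $0.20 = $1.04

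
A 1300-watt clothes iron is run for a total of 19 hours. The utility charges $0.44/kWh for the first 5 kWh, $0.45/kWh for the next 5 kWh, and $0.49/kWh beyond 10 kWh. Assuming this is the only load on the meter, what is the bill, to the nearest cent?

$11.65

Energy = 1.3 kW × 19 h = 24.7 kWh
Tier 1 (0–5 kWh): 5 × $0.44 = $2.2
Tier 2 (5–10 kWh): 5 × $0.45 = $2.25
Above 10 kWh: 14.7 × $0.49 = $7.203
Bill = $11.65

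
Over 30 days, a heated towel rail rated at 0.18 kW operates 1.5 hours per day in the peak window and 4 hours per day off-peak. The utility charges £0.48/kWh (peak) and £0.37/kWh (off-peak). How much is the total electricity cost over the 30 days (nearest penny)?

Peak energy = 0.18 kW × 1.5 h × 30 = 8.1 kWh
Off-peak energy = 0.18 kW × 4 h × 30 = 21.6 kWh
Cost = 8.1 × £0.48 + 21.6 × £0.37 = £3.888 + £7.992 = £11.88

£11.88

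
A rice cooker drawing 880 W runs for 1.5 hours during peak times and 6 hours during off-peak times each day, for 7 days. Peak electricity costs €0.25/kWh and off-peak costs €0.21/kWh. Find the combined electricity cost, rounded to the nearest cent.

Peak energy = 0.88 kW × 1.5 h × 7 = 9.24 kWh
Off-peak energy = 0.88 kW × 6 h × 7 = 36.96 kWh
Cost = 9.24 × €0.25 + 36.96 × €0.21 = €2.31 + €7.7616 = €10.07

€10.07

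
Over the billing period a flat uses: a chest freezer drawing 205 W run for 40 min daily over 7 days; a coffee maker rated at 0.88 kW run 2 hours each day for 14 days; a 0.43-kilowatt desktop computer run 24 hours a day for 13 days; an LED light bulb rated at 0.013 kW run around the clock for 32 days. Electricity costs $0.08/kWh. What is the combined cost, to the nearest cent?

$13.58

chest freezer: Runtime = 40 min × 7 = 280 min = 4.666666… h
chest freezer: 0.205 kW × 4.666666… h = 0.956666… kWh
coffee maker: Runtime = 2 h/day × 14 days = 28 h
coffee maker: 0.88 kW × 28 h = 24.64 kWh
desktop computer: Runtime = 24 h × 13 = 312 h
desktop computer: 0.43 kW × 312 h = 134.16 kWh
LED light bulb: Runtime = 24 h × 32 = 768 h
LED light bulb: 0.013 kW × 768 h = 9.984 kWh
Total energy = 169.740666… kWh
Cost = 169.740666… × $0.08 = $13.58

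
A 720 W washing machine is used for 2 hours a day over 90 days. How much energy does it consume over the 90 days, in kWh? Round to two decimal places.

Runtime = 2 h/day × 90 days = 180 h
Energy = 0.72 kW × 180 h = 129.6 kWh

129.60 kWh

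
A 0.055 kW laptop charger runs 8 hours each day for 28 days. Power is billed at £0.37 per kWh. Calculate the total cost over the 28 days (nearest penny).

£4.56

Runtime = 8 h/day × 28 days = 224 h
Energy = 0.055 kW × 224 h = 12.32 kWh
Cost = 12.32 kWh × £0.37/kWh = £4.56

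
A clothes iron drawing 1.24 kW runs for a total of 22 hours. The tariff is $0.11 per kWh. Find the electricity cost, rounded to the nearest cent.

$3.00

Energy = 1.24 kW × 22 h = 27.28 kWh
Cost = 27.28 kWh × $0.11/kWh = $3.00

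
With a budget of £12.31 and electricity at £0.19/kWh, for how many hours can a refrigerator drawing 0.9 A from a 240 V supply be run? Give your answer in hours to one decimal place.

300.0 h

Power = 0.9 A × 240 V = 216 W = 0.216 kW
Energy available = £12.31 ÷ £0.19/kWh = 64.7895 kWh
Hours = 64.7895 kWh ÷ 0.216 kW = 300.0 h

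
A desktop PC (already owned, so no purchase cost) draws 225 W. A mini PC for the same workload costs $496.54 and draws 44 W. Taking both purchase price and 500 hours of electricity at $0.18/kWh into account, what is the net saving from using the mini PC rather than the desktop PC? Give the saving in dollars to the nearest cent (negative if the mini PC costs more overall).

desktop PC: $0.00 + (225/1000) kW × 500 h × $0.18 = $0.00 + $20.25 = $20.25
mini PC: $496.54 + (44/1000) kW × 500 h × $0.18 = $496.54 + $3.96 = $500.5
Saving = $20.25 − $500.5 = −$480.25

-$480.25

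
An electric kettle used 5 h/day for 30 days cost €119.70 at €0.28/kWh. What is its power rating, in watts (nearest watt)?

Energy = €119.70 ÷ €0.28/kWh = 427.5 kWh
Runtime = 5 h/day × 30 days = 150 h
Power = 427.5 kWh ÷ 150 h = 2.85 kW = 2850 W

2850 W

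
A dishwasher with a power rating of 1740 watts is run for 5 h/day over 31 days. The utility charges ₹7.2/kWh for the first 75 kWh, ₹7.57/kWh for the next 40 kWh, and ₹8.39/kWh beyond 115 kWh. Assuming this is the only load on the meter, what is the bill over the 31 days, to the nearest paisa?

Runtime = 5 h/day × 31 days = 155 h
Energy = 1.74 kW × 155 h = 269.7 kWh
Tier 1 (0–75 kWh): 75 × ₹7.2 = ₹540
Tier 2 (75–115 kWh): 40 × ₹7.57 = ₹302.8
Above 115 kWh: 154.7 × ₹8.39 = ₹1297.933
Bill = ₹2140.73

₹2140.73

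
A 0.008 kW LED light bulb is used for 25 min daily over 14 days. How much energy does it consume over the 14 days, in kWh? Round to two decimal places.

Runtime = 25 min × 14 = 350 min = 5.833333… h
Energy = 0.008 kW × 5.833333… h = 0.046666… kWh ≈ 0.05 kWh

0.05 kWh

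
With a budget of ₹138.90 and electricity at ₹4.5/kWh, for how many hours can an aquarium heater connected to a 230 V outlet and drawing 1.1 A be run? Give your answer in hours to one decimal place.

Power = 1.1 A × 230 V = 253 W = 0.253 kW
Energy available = ₹138.90 ÷ ₹4.5/kWh = 30.8667 kWh
Hours = 30.8667 kWh ÷ 0.253 kW = 122.0 h

122.0 h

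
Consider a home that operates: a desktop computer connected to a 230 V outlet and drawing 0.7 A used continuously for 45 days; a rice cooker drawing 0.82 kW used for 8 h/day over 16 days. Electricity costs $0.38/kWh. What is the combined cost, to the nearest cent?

$105.96

desktop computer: Power = 0.7 A × 230 V = 161 W = 0.161 kW
desktop computer: Runtime = 24 h × 45 = 1080 h
desktop computer: 0.161 kW × 1080 h = 173.88 kWh
rice cooker: Runtime = 8 h/day × 16 days = 128 h
rice cooker: 0.82 kW × 128 h = 104.96 kWh
Total energy = 278.84 kWh
Cost = 278.84 × $0.38 = $105.96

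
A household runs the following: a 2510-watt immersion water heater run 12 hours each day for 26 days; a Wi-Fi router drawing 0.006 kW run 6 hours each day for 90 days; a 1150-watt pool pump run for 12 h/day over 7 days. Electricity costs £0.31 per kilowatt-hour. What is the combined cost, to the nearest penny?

immersion water heater: Runtime = 12 h/day × 26 days = 312 h
immersion water heater: 2.51 kW × 312 h = 783.12 kWh
Wi-Fi router: Runtime = 6 h/day × 90 days = 540 h
Wi-Fi router: 0.006 kW × 540 h = 3.24 kWh
pool pump: Runtime = 12 h/day × 7 days = 84 h
pool pump: 1.15 kW × 84 h = 96.6 kWh
Total energy = 882.96 kWh
Cost = 882.96 × £0.31 = £273.72

£273.72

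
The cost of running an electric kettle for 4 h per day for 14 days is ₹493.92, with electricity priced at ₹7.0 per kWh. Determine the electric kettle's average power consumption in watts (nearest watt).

Energy = ₹493.92 ÷ ₹7.0/kWh = 70.56 kWh
Runtime = 4 h/day × 14 days = 56 h
Power = 70.56 kWh ÷ 56 h = 1.26 kW = 1260 W

1260 W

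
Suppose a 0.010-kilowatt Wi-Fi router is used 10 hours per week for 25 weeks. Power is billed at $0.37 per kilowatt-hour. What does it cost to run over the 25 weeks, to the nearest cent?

Runtime = 10 h/week × 25 weeks = 250 h
Energy = 0.01 kW × 250 h = 2.5 kWh
Cost = 2.5 kWh × $0.37/kWh = $0.93

$0.93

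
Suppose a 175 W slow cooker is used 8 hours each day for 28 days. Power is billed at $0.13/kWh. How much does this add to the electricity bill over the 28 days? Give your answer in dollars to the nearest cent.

Runtime = 8 h/day × 28 days = 224 h
Energy = 0.175 kW × 224 h = 39.2 kWh
Cost = 39.2 kWh × $0.13/kWh = $5.10

$5.10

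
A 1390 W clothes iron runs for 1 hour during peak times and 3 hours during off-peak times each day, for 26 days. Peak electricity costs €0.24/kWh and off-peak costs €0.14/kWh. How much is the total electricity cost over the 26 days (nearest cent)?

€23.85

Peak energy = 1.39 kW × 1 h × 26 = 36.14 kWh
Off-peak energy = 1.39 kW × 3 h × 26 = 108.42 kWh
Cost = 36.14 × €0.24 + 108.42 × €0.14 = €8.6736 + €15.1788 = €23.85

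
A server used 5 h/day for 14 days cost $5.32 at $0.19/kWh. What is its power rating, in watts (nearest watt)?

Energy = $5.32 ÷ $0.19/kWh = 28 kWh
Runtime = 5 h/day × 14 days = 70 h
Power = 28 kWh ÷ 70 h = 0.4 kW = 400 W

400 W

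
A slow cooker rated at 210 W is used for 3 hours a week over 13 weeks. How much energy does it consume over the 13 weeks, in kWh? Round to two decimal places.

Runtime = 3 h/week × 13 weeks = 39 h
Energy = 0.21 kW × 39 h = 8.19 kWh

8.19 kWh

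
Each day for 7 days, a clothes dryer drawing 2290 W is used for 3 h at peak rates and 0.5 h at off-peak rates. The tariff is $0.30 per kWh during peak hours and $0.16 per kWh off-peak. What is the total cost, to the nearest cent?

Peak energy = 2.29 kW × 3 h × 7 = 48.09 kWh
Off-peak energy = 2.29 kW × 0.5 h × 7 = 8.015 kWh
Cost = 48.09 × $0.30 + 8.015 × $0.16 = $14.427 + $1.2824 = $15.71

$15.71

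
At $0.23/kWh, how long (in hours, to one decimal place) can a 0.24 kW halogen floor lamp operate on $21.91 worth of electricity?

Energy available = $21.91 ÷ $0.23/kWh = 95.2609 kWh
Hours = 95.2609 kWh ÷ 0.24 kW = 396.9 h

396.9 h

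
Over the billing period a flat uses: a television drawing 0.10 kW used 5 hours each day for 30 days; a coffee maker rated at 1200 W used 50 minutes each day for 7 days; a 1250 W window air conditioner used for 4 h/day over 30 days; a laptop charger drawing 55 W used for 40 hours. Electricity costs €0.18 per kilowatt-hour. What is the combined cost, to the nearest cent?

€31.36

television: Runtime = 5 h/day × 30 days = 150 h
television: 0.1 kW × 150 h = 15 kWh
coffee maker: Runtime = 50 min × 7 = 350 min = 5.833333… h
coffee maker: 1.2 kW × 5.833333… h = 7 kWh
window air conditioner: Runtime = 4 h/day × 30 days = 120 h
window air conditioner: 1.25 kW × 120 h = 150 kWh
laptop charger: 0.055 kW × 40 h = 2.2 kWh
Total energy = 174.2 kWh
Cost = 174.2 × €0.18 = €31.36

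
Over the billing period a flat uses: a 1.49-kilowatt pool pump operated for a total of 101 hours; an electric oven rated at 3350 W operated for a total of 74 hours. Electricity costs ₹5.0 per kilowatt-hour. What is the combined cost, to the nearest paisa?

₹1991.95

pool pump: 1.49 kW × 101 h = 150.49 kWh
electric oven: 3.35 kW × 74 h = 247.9 kWh
Total energy = 398.39 kWh
Cost = 398.39 × ₹5.0 = ₹1991.95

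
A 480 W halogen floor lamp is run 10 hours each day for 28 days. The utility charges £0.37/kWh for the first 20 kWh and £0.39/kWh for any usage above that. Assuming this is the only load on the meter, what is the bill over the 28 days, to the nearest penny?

Runtime = 10 h/day × 28 days = 280 h
Energy = 0.48 kW × 280 h = 134.4 kWh
Tier 1 (0–20 kWh): 20 × £0.37 = £7.4
Above 20 kWh: 114.4 × £0.39 = £44.616
Bill = £52.02

£52.02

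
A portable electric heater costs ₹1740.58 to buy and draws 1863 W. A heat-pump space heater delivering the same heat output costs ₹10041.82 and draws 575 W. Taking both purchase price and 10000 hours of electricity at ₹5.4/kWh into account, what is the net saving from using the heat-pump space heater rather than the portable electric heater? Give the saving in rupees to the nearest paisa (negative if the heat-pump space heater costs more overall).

portable electric heater: ₹1740.58 + (1863/1000) kW × 10000 h × ₹5.4 = ₹1740.58 + ₹100602 = ₹102342.58
heat-pump space heater: ₹10041.82 + (575/1000) kW × 10000 h × ₹5.4 = ₹10041.82 + ₹31050 = ₹41091.82
Saving = ₹102342.58 − ₹41091.82 = ₹61250.76

₹61250.76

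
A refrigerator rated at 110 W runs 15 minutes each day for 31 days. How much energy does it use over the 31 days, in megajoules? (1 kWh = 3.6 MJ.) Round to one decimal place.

Runtime = 15 min × 31 = 465 min = 7.75 h
Energy = 0.11 kW × 7.75 h = 0.8525 kWh
= 0.8525 × 3.6 MJ = 3.1 MJ

3.1 MJ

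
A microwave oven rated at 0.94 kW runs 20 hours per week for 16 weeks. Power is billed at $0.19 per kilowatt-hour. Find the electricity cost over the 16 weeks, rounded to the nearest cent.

Runtime = 20 h/week × 16 weeks = 320 h
Energy = 0.94 kW × 320 h = 300.8 kWh
Cost = 300.8 kWh × $0.19/kWh = $57.15

$57.15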